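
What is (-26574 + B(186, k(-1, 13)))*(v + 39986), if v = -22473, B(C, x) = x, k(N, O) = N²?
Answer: -465372949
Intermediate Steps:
(-26574 + B(186, k(-1, 13)))*(v + 39986) = (-26574 + (-1)²)*(-22473 + 39986) = (-26574 + 1)*17513 = -26573*17513 = -465372949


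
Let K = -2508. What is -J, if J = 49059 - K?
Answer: -51567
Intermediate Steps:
J = 51567 (J = 49059 - 1*(-2508) = 49059 + 2508 = 51567)
-J = -1*51567 = -51567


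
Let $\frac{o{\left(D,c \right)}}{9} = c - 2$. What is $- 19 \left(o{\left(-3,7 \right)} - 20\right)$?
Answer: $-475$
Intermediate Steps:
$o{\left(D,c \right)} = -18 + 9 c$ ($o{\left(D,c \right)} = 9 \left(c - 2\right) = 9 \left(-2 + c\right) = -18 + 9 c$)
$- 19 \left(o{\left(-3,7 \right)} - 20\right) = - 19 \left(\left(-18 + 9 \cdot 7\right) - 20\right) = - 19 \left(\left(-18 + 63\right) - 20\right) = - 19 \left(45 - 20\right) = - 19 \cdot 25 = \left(-1\right) 475 = -475$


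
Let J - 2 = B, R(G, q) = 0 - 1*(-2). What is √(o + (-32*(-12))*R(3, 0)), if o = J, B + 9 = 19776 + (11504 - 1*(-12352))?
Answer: √44393 ≈ 210.70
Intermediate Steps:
R(G, q) = 2 (R(G, q) = 0 + 2 = 2)
B = 43623 (B = -9 + (19776 + (11504 - 1*(-12352))) = -9 + (19776 + (11504 + 12352)) = -9 + (19776 + 23856) = -9 + 43632 = 43623)
J = 43625 (J = 2 + 43623 = 43625)
o = 43625
√(o + (-32*(-12))*R(3, 0)) = √(43625 - 32*(-12)*2) = √(43625 + 384*2) = √(43625 + 768) = √44393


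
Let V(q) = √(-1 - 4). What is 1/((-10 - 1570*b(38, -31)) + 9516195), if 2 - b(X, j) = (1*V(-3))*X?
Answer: 1902609/18103164350005 - 11932*I*√5/18103164350005 ≈ 1.051e-7 - 1.4738e-9*I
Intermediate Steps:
V(q) = I*√5 (V(q) = √(-5) = I*√5)
b(X, j) = 2 - I*X*√5 (b(X, j) = 2 - 1*(I*√5)*X = 2 - I*√5*X = 2 - I*X*√5)
1/((-10 - 1570*b(38, -31)) + 9516195) = 1/((-10 - 1570*(2 - 1*I*38*√5)) + 9516195) = 1/((-10 - 1570*(2 - 38*I*√5)) + 9516195) = 1/((-10 + (-3140 + 59660*I*√5)) + 9516195) = 1/((-3150 + 59660*I*√5) + 9516195) = 1/(9513045 + 59660*I*√5)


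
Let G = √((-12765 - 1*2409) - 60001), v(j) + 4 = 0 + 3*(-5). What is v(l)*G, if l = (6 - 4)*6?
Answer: -95*I*√3007 ≈ -5209.4*I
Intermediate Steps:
l = 12 (l = 2*6 = 12)
v(j) = -19 (v(j) = -4 + (0 + 3*(-5)) = -4 + (0 - 15) = -4 - 15 = -19)
G = 5*I*√3007 (G = √((-12765 - 2409) - 60001) = √(-15174 - 60001) = √(-75175) = 5*I*√3007 ≈ 274.18*I)
v(l)*G = -95*I*√3007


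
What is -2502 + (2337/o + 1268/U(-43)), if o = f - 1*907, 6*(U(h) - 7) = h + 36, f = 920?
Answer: -957711/455 ≈ -2104.9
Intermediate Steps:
U(h) = 13 + h/6 (U(h) = 7 + (h + 36)/6 = 7 + (36 + h)/6 = 7 + (6 + h/6) = 13 + h/6)
o = 13 (o = 920 - 1*907 = 920 - 907 = 13)
-2502 + (2337/o + 1268/U(-43)) = -2502 + (2337/13 + 1268/(13 + (⅙)*(-43))) = -2502 + (2337*(1/13) + 1268/(13 - 43/6)) = -2502 + (2337/13 + 1268/(35/6)) = -2502 + (2337/13 + 1268*(6/35)) = -2502 + (2337/13 + 7608/35) = -2502 + 180699/455 = -957711/455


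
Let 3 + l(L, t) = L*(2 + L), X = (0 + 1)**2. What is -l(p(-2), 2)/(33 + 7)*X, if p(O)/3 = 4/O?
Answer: -21/40 ≈ -0.52500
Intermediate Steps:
p(O) = 12/O (p(O) = 3*(4/O) = 12/O)
X = 1 (X = 1**2 = 1)
l(L, t) = -3 + L*(2 + L)
-l(p(-2), 2)/(33 + 7)*X = -(-3 + (12/(-2))**2 + 2*(12/(-2)))/(33 + 7) = -(-3 + (12*(-1/2))**2 + 2*(12*(-1/2)))/40 = -(-3 + (-6)**2 + 2*(-6))/40 = -(-3 + 36 - 12)/40 = -(1/40)*21 = -21/40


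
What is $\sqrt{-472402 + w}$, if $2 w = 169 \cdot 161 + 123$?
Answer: $4 i \sqrt{28671} \approx 677.3 i$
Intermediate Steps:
$w = 13666$ ($w = \frac{169 \cdot 161 + 123}{2} = \frac{27209 + 123}{2} = \frac{1}{2} \cdot 27332 = 13666$)
$\sqrt{-472402 + w} = \sqrt{-472402 + 13666} = \sqrt{-458736} = 4 i \sqrt{28671}$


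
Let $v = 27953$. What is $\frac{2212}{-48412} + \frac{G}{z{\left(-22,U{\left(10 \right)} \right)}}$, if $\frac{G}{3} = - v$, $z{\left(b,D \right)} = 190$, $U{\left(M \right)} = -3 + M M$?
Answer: $- \frac{7631959}{17290} \approx -441.41$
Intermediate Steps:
$U{\left(M \right)} = -3 + M^{2}$
$G = -83859$ ($G = 3 \left(\left(-1\right) 27953\right) = 3 \left(-27953\right) = -83859$)
$\frac{2212}{-48412} + \frac{G}{z{\left(-22,U{\left(10 \right)} \right)}} = \frac{2212}{-48412} - \frac{83859}{190} = 2212 \left(- \frac{1}{48412}\right) - \frac{83859}{190} = - \frac{79}{1729} - \frac{83859}{190} = - \frac{7631959}{17290}$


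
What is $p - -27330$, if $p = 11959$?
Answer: $39289$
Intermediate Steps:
$p - -27330 = 11959 - -27330 = 11959 + 27330 = 39289$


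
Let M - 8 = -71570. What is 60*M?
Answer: -4293720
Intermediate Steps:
M = -71562 (M = 8 - 71570 = -71562)
60*M = 60*(-71562) = -4293720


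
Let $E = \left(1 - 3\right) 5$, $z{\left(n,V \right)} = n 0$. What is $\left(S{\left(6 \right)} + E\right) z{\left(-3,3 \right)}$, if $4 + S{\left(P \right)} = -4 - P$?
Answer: $0$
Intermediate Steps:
$z{\left(n,V \right)} = 0$
$S{\left(P \right)} = -8 - P$ ($S{\left(P \right)} = -4 - \left(4 + P\right) = -8 - P$)
$E = -10$ ($E = \left(1 - 3\right) 5 = \left(-2\right) 5 = -10$)
$\left(S{\left(6 \right)} + E\right) z{\left(-3,3 \right)} = \left(\left(-8 - 6\right) - 10\right) 0 = \left(-14 - 10\right) 0 = \left(-24\right) 0 = 0$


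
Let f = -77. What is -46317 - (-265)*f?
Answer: -66722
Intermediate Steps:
-46317 - (-265)*f = -46317 - (-265)*(-77) = -46317 - 1*20405 = -46317 - 20405 = -66722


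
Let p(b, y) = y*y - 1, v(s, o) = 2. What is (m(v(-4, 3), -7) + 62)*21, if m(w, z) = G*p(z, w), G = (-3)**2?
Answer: 1869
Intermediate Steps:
p(b, y) = -1 + y**2 (p(b, y) = y**2 - 1 = -1 + y**2)
G = 9
m(w, z) = -9 + 9*w**2 (m(w, z) = 9*(-1 + w**2) = -9 + 9*w**2)
(m(v(-4, 3), -7) + 62)*21 = ((-9 + 9*2**2) + 62)*21 = ((-9 + 9*4) + 62)*21 = ((-9 + 36) + 62)*21 = (27 + 62)*21 = 89*21 = 1869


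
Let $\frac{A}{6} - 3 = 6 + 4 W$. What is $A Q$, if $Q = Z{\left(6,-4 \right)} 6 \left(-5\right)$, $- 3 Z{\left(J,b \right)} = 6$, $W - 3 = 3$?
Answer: $11880$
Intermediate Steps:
$W = 6$ ($W = 3 + 3 = 6$)
$Z{\left(J,b \right)} = -2$ ($Z{\left(J,b \right)} = \left(- \frac{1}{3}\right) 6 = -2$)
$Q = 60$ ($Q = \left(-2\right) 6 \left(-5\right) = \left(-12\right) \left(-5\right) = 60$)
$A = 198$ ($A = 18 + 6 \left(6 + 4 \cdot 6\right) = 18 + 6 \left(6 + 24\right) = 18 + 6 \cdot 30 = 18 + 180 = 198$)
$A Q = 198 \cdot 60 = 11880$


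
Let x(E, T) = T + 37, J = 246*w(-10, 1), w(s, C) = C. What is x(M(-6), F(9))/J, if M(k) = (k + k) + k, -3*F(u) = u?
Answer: 17/123 ≈ 0.13821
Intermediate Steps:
F(u) = -u/3
J = 246 (J = 246*1 = 246)
M(k) = 3*k (M(k) = 2*k + k = 3*k)
x(E, T) = 37 + T
x(M(-6), F(9))/J = (37 - ⅓*9)/246 = (37 - 3)*(1/246) = 34*(1/246) = 17/123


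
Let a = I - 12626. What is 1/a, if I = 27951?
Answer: 1/15325 ≈ 6.5253e-5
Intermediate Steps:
a = 15325 (a = 27951 - 12626 = 15325)
1/a = 1/15325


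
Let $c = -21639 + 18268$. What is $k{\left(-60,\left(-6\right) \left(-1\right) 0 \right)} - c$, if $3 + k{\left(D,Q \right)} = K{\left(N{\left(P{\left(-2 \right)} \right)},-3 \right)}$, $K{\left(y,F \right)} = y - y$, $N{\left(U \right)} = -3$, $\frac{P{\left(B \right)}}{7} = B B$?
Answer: $3368$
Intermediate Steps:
$P{\left(B \right)} = 7 B^{2}$ ($P{\left(B \right)} = 7 B B = 7 B^{2}$)
$K{\left(y,F \right)} = 0$
$k{\left(D,Q \right)} = -3$ ($k{\left(D,Q \right)} = -3 + 0 = -3$)
$c = -3371$
$k{\left(-60,\left(-6\right) \left(-1\right) 0 \right)} - c = -3 - -3371 = -3 + 3371 = 3368$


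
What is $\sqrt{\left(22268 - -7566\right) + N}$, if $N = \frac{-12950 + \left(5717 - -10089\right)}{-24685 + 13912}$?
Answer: $\frac{\sqrt{872368242}}{171} \approx 172.72$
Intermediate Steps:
$N = - \frac{136}{513}$ ($N = \frac{-12950 + \left(5717 + 10089\right)}{-10773} = \left(-12950 + 15806\right) \left(- \frac{1}{10773}\right) = 2856 \left(- \frac{1}{10773}\right) = - \frac{136}{513} \approx -0.26511$)
$\sqrt{\left(22268 - -7566\right) + N} = \sqrt{\left(22268 - -7566\right) - \frac{136}{513}} = \sqrt{\left(22268 + 7566\right) - \frac{136}{513}} = \sqrt{29834 - \frac{136}{513}} = \sqrt{\frac{15304706}{513}} = \frac{\sqrt{872368242}}{171}$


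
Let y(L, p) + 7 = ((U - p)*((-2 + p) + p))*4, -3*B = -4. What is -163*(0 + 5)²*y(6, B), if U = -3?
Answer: 680525/9 ≈ 75614.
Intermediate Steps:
B = 4/3 (B = -⅓*(-4) = 4/3 ≈ 1.3333)
y(L, p) = -7 + 4*(-3 - p)*(-2 + 2*p) (y(L, p) = -7 + ((-3 - p)*((-2 + p) + p))*4 = -7 + ((-3 - p)*(-2 + 2*p))*4 = -7 + 4*(-3 - p)*(-2 + 2*p))
-163*(0 + 5)²*y(6, B) = -163*(0 + 5)²*(17 - 16*4/3 - 8*(4/3)²) = -163*5²*(17 - 64/3 - 8*16/9) = -4075*(17 - 64/3 - 128/9) = -4075*(-167)/9 = -163*(-4175/9) = 680525/9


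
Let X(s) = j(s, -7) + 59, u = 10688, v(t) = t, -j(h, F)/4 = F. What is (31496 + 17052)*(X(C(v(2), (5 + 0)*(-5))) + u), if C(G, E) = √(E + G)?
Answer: 523104700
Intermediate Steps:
j(h, F) = -4*F
X(s) = 87 (X(s) = -4*(-7) + 59 = 28 + 59 = 87)
(31496 + 17052)*(X(C(v(2), (5 + 0)*(-5))) + u) = (31496 + 17052)*(87 + 10688) = 48548*10775 = 523104700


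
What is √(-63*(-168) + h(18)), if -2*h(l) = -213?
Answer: √42762/2 ≈ 103.39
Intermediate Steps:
h(l) = 213/2 (h(l) = -½*(-213) = 213/2)
√(-63*(-168) + h(18)) = √(-63*(-168) + 213/2) = √(10584 + 213/2) = √(21381/2) = √42762/2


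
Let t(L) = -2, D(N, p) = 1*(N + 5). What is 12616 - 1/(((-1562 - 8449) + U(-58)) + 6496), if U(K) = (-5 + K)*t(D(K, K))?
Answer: 42755625/3389 ≈ 12616.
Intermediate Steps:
D(N, p) = 5 + N (D(N, p) = 1*(5 + N) = 5 + N)
U(K) = 10 - 2*K (U(K) = (-5 + K)*(-2) = 10 - 2*K)
12616 - 1/(((-1562 - 8449) + U(-58)) + 6496) = 12616 - 1/(((-1562 - 8449) + (10 - 2*(-58))) + 6496) = 12616 - 1/((-10011 + (10 + 116)) + 6496) = 12616 - 1/((-10011 + 126) + 6496) = 12616 - 1/(-9885 + 6496) = 12616 - 1/(-3389) = 12616 - 1*(-1/3389) = 12616 + 1/3389 = 42755625/3389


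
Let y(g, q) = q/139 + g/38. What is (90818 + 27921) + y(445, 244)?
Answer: 627250525/5282 ≈ 1.1875e+5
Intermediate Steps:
y(g, q) = g/38 + q/139 (y(g, q) = q*(1/139) + g*(1/38) = q/139 + g/38 = g/38 + q/139)
(90818 + 27921) + y(445, 244) = (90818 + 27921) + ((1/38)*445 + (1/139)*244) = 118739 + (445/38 + 244/139) = 118739 + 71127/5282 = 627250525/5282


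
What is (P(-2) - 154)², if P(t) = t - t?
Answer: 23716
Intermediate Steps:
P(t) = 0
(P(-2) - 154)² = (0 - 154)² = (-154)² = 23716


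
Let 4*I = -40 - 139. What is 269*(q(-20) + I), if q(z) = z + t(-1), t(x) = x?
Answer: -70747/4 ≈ -17687.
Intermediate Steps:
q(z) = -1 + z (q(z) = z - 1 = -1 + z)
I = -179/4 (I = (-40 - 139)/4 = (1/4)*(-179) = -179/4 ≈ -44.750)
269*(q(-20) + I) = 269*((-1 - 20) - 179/4) = 269*(-21 - 179/4) = 269*(-263/4) = -70747/4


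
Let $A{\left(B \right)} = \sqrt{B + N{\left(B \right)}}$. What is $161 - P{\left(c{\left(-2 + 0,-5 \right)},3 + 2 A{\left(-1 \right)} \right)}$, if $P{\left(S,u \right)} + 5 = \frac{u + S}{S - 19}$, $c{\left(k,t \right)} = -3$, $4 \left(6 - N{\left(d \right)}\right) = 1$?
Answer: $166 + \frac{\sqrt{19}}{22} \approx 166.2$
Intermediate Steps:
$N{\left(d \right)} = \frac{23}{4}$ ($N{\left(d \right)} = 6 - \frac{1}{4} = \frac{23}{4}$)
$A{\left(B \right)} = \sqrt{\frac{23}{4} + B}$ ($A{\left(B \right)} = \sqrt{B + \frac{23}{4}} = \sqrt{\frac{23}{4} + B}$)
$P{\left(S,u \right)} = -5 + \frac{S + u}{-19 + S}$ ($P{\left(S,u \right)} = -5 + \frac{u + S}{S - 19} = -5 + \frac{S + u}{-19 + S}$)
$161 - P{\left(c{\left(-2 + 0,-5 \right)},3 + 2 A{\left(-1 \right)} \right)} = 161 - \frac{95 + \left(3 + 2 \frac{\sqrt{23 + 4 \left(-1\right)}}{2}\right) - -12}{-19 - 3} = 161 - \frac{95 + \left(3 + 2 \frac{\sqrt{23 - 4}}{2}\right) + 12}{-22} = 161 - - \frac{95 + \left(3 + 2 \frac{\sqrt{19}}{2}\right) + 12}{22} = 161 - - \frac{95 + \left(3 + \sqrt{19}\right) + 12}{22} = 161 - - \frac{110 + \sqrt{19}}{22} = 161 - \left(-5 - \frac{\sqrt{19}}{22}\right) = 161 + \left(5 + \frac{\sqrt{19}}{22}\right) = 166 + \frac{\sqrt{19}}{22}$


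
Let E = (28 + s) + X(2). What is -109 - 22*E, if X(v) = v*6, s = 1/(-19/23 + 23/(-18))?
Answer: -852311/871 ≈ -978.54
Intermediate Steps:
s = -414/871 (s = 1/(-19*1/23 + 23*(-1/18)) = 1/(-19/23 - 23/18) = 1/(-871/414) = -414/871 ≈ -0.47532)
X(v) = 6*v
E = 34426/871 (E = (28 - 414/871) + 6*2 = 23974/871 + 12 = 34426/871 ≈ 39.525)
-109 - 22*E = -109 - 22*34426/871 = -109 - 757372/871 = -852311/871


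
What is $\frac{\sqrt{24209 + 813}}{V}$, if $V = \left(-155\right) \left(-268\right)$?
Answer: $\frac{\sqrt{25022}}{41540} \approx 0.003808$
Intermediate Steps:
$V = 41540$
$\frac{\sqrt{24209 + 813}}{V} = \frac{\sqrt{24209 + 813}}{41540} = \sqrt{25022} \cdot \frac{1}{41540} = \frac{\sqrt{25022}}{41540}$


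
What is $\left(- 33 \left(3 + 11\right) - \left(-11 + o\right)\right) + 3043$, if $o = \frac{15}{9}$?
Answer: $\frac{7771}{3} \approx 2590.3$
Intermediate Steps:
$o = \frac{5}{3}$ ($o = 15 \cdot \frac{1}{9} = \frac{5}{3} \approx 1.6667$)
$\left(- 33 \left(3 + 11\right) - \left(-11 + o\right)\right) + 3043 = \left(- 33 \left(3 + 11\right) + \left(11 - \frac{5}{3}\right)\right) + 3043 = \left(\left(-33\right) 14 + \left(11 - \frac{5}{3}\right)\right) + 3043 = \left(-462 + \frac{28}{3}\right) + 3043 = - \frac{1358}{3} + 3043 = \frac{7771}{3}$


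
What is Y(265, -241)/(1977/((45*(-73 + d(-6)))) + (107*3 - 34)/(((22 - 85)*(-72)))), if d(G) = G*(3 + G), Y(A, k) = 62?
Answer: -11048400/131069 ≈ -84.295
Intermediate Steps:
Y(265, -241)/(1977/((45*(-73 + d(-6)))) + (107*3 - 34)/(((22 - 85)*(-72)))) = 62/(1977/((45*(-73 - 6*(3 - 6)))) + (107*3 - 34)/(((22 - 85)*(-72)))) = 62/(1977/((45*(-73 - 6*(-3)))) + (321 - 34)/((-63*(-72)))) = 62/(1977/((45*(-73 + 18))) + 287/4536) = 62/(1977/((45*(-55))) + 287*(1/4536)) = 62/(1977/(-2475) + 41/648) = 62/(1977*(-1/2475) + 41/648) = 62/(-659/825 + 41/648) = 62/(-131069/178200) = 62*(-178200/131069) = -11048400/131069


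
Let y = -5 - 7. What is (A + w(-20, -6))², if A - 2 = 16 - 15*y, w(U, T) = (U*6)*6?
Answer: 272484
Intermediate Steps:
y = -12
w(U, T) = 36*U (w(U, T) = (6*U)*6 = 36*U)
A = 198 (A = 2 + (16 - 15*(-12)) = 2 + (16 + 180) = 2 + 196 = 198)
(A + w(-20, -6))² = (198 + 36*(-20))² = (198 - 720)² = (-522)² = 272484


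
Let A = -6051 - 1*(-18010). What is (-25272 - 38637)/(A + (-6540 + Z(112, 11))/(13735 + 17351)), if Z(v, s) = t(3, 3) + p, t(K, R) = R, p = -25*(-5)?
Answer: -993337587/185875531 ≈ -5.3441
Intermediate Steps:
p = 125
Z(v, s) = 128 (Z(v, s) = 3 + 125 = 128)
A = 11959 (A = -6051 + 18010 = 11959)
(-25272 - 38637)/(A + (-6540 + Z(112, 11))/(13735 + 17351)) = (-25272 - 38637)/(11959 + (-6540 + 128)/(13735 + 17351)) = -63909/(11959 - 6412/31086) = -63909/(11959 - 6412*1/31086) = -63909/(11959 - 3206/15543) = -63909/185875531/15543 = -63909*15543/185875531 = -993337587/185875531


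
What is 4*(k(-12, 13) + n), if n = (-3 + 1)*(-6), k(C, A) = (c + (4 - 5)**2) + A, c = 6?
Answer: 128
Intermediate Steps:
k(C, A) = 7 + A (k(C, A) = (6 + (4 - 5)**2) + A = (6 + (-1)**2) + A = (6 + 1) + A = 7 + A)
n = 12 (n = -2*(-6) = 12)
4*(k(-12, 13) + n) = 4*((7 + 13) + 12) = 4*(20 + 12) = 4*32 = 128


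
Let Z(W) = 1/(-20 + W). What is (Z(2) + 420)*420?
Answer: 529130/3 ≈ 1.7638e+5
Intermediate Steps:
(Z(2) + 420)*420 = (1/(-20 + 2) + 420)*420 = (1/(-18) + 420)*420 = (-1/18 + 420)*420 = (7559/18)*420 = 529130/3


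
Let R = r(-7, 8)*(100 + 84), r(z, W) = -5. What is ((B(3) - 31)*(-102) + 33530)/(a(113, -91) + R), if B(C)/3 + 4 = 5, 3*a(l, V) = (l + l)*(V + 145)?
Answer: 18193/1574 ≈ 11.558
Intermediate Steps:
a(l, V) = 2*l*(145 + V)/3 (a(l, V) = ((l + l)*(V + 145))/3 = ((2*l)*(145 + V))/3 = (2*l*(145 + V))/3 = 2*l*(145 + V)/3)
B(C) = 3 (B(C) = -12 + 3*5 = -12 + 15 = 3)
R = -920 (R = -5*(100 + 84) = -5*184 = -920)
((B(3) - 31)*(-102) + 33530)/(a(113, -91) + R) = ((3 - 31)*(-102) + 33530)/((2/3)*113*(145 - 91) - 920) = (-28*(-102) + 33530)/((2/3)*113*54 - 920) = (2856 + 33530)/(4068 - 920) = 36386/3148 = 36386*(1/3148) = 18193/1574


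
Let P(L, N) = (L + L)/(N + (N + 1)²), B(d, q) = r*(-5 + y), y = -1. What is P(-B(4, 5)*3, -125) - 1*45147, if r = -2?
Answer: -688536969/15251 ≈ -45147.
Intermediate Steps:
B(d, q) = 12 (B(d, q) = -2*(-5 - 1) = -2*(-6) = 12)
P(L, N) = 2*L/(N + (1 + N)²) (P(L, N) = (2*L)/(N + (1 + N)²) = 2*L/(N + (1 + N)²))
P(-B(4, 5)*3, -125) - 1*45147 = 2*(-1*12*3)/(-125 + (1 - 125)²) - 1*45147 = 2*(-12*3)/(-125 + (-124)²) - 45147 = 2*(-36)/(-125 + 15376) - 45147 = 2*(-36)/15251 - 45147 = 2*(-36)*(1/15251) - 45147 = -72/15251 - 45147 = -688536969/15251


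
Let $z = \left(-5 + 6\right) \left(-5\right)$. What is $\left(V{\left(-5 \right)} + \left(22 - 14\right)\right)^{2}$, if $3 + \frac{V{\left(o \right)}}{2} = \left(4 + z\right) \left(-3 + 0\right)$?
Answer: $64$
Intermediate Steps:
$z = -5$ ($z = 1 \left(-5\right) = -5$)
$V{\left(o \right)} = 0$ ($V{\left(o \right)} = -6 + 2 \left(4 - 5\right) \left(-3 + 0\right) = -6 + 2 \left(\left(-1\right) \left(-3\right)\right) = -6 + 2 \cdot 3 = -6 + 6 = 0$)
$\left(V{\left(-5 \right)} + \left(22 - 14\right)\right)^{2} = \left(0 + \left(22 - 14\right)\right)^{2} = \left(0 + 8\right)^{2} = 8^{2} = 64$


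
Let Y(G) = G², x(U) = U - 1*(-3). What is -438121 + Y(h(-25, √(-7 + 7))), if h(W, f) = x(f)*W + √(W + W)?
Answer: -432546 - 750*I*√2 ≈ -4.3255e+5 - 1060.7*I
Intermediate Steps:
x(U) = 3 + U (x(U) = U + 3 = 3 + U)
h(W, f) = W*(3 + f) + √2*√W (h(W, f) = (3 + f)*W + √(W + W) = W*(3 + f) + √(2*W) = W*(3 + f) + √2*√W)
-438121 + Y(h(-25, √(-7 + 7))) = -438121 + (-25*(3 + √(-7 + 7)) + √2*√(-25))² = -438121 + (-25*(3 + √0) + √2*(5*I))² = -438121 + (-25*(3 + 0) + 5*I*√2)² = -438121 + (-25*3 + 5*I*√2)² = -438121 + (-75 + 5*I*√2)²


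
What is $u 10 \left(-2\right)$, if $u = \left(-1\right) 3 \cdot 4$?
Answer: $240$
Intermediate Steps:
$u = -12$ ($u = \left(-3\right) 4 = -12$)
$u 10 \left(-2\right) = \left(-12\right) 10 \left(-2\right) = \left(-120\right) \left(-2\right) = 240$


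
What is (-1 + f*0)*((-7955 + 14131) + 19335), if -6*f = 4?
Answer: -25511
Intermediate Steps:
f = -⅔ (f = -⅙*4 = -⅔ ≈ -0.66667)
(-1 + f*0)*((-7955 + 14131) + 19335) = (-1 - ⅔*0)*((-7955 + 14131) + 19335) = (-1 + 0)*(6176 + 19335) = -1*25511 = -25511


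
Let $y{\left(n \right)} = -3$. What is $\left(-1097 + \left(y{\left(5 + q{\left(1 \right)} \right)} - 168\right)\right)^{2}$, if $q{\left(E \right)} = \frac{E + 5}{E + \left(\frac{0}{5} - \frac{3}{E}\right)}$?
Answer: $1607824$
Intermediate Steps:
$q{\left(E \right)} = \frac{5 + E}{E - \frac{3}{E}}$ ($q{\left(E \right)} = \frac{5 + E}{E + \left(0 \cdot \frac{1}{5} - \frac{3}{E}\right)} = \frac{5 + E}{E + \left(0 - \frac{3}{E}\right)} = \frac{5 + E}{E - \frac{3}{E}}$)
$\left(-1097 + \left(y{\left(5 + q{\left(1 \right)} \right)} - 168\right)\right)^{2} = \left(-1097 - 171\right)^{2} = \left(-1268\right)^{2} = 1607824$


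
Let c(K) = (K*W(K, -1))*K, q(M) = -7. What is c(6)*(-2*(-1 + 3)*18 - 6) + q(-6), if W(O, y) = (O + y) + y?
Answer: -11239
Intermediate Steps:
W(O, y) = O + 2*y
c(K) = K**2*(-2 + K) (c(K) = (K*(K + 2*(-1)))*K = (K*(K - 2))*K = (K*(-2 + K))*K = K**2*(-2 + K))
c(6)*(-2*(-1 + 3)*18 - 6) + q(-6) = (6**2*(-2 + 6))*(-2*(-1 + 3)*18 - 6) - 7 = (36*4)*(-2*2*18 - 6) - 7 = 144*(-4*18 - 6) - 7 = 144*(-72 - 6) - 7 = 144*(-78) - 7 = -11232 - 7 = -11239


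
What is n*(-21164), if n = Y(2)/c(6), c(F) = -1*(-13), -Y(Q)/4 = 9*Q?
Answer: 117216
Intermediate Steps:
Y(Q) = -36*Q
c(F) = 13
n = -72/13 (n = -36*2/13 = -72*1/13 = -72/13 ≈ -5.5385)
n*(-21164) = -72/13*(-21164) = 117216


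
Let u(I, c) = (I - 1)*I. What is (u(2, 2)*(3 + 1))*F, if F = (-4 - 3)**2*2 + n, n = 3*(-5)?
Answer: 664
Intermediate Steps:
n = -15
F = 83 (F = (-4 - 3)**2*2 - 15 = (-7)**2*2 - 15 = 49*2 - 15 = 98 - 15 = 83)
u(I, c) = I*(-1 + I) (u(I, c) = (-1 + I)*I = I*(-1 + I))
(u(2, 2)*(3 + 1))*F = ((2*(-1 + 2))*(3 + 1))*83 = ((2*1)*4)*83 = (2*4)*83 = 8*83 = 664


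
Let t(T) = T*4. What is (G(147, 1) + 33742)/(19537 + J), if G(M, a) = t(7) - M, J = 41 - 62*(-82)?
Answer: 33623/24662 ≈ 1.3634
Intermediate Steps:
t(T) = 4*T
J = 5125 (J = 41 + 5084 = 5125)
G(M, a) = 28 - M (G(M, a) = 4*7 - M = 28 - M)
(G(147, 1) + 33742)/(19537 + J) = ((28 - 1*147) + 33742)/(19537 + 5125) = ((28 - 147) + 33742)/24662 = (-119 + 33742)*(1/24662) = 33623*(1/24662) = 33623/24662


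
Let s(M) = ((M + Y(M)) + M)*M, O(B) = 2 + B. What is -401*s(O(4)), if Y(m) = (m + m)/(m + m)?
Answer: -31278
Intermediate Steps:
Y(m) = 1 (Y(m) = (2*m)/((2*m)) = (2*m)*(1/(2*m)) = 1)
s(M) = M*(1 + 2*M) (s(M) = ((M + 1) + M)*M = ((1 + M) + M)*M = (1 + 2*M)*M = M*(1 + 2*M))
-401*s(O(4)) = -401*(2 + 4)*(1 + 2*(2 + 4)) = -2406*(1 + 2*6) = -2406*(1 + 12) = -2406*13 = -401*78 = -31278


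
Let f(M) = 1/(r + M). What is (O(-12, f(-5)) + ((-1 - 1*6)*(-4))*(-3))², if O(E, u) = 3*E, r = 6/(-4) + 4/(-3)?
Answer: 14400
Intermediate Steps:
r = -17/6 (r = 6*(-¼) + 4*(-⅓) = -3/2 - 4/3 = -17/6 ≈ -2.8333)
f(M) = 1/(-17/6 + M)
(O(-12, f(-5)) + ((-1 - 1*6)*(-4))*(-3))² = (3*(-12) + ((-1 - 1*6)*(-4))*(-3))² = (-36 + ((-1 - 6)*(-4))*(-3))² = (-36 - 7*(-4)*(-3))² = (-36 + 28*(-3))² = (-36 - 84)² = (-120)² = 14400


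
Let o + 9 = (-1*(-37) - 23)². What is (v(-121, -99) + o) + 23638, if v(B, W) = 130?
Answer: 23955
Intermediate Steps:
o = 187 (o = -9 + (-1*(-37) - 23)² = -9 + (37 - 23)² = -9 + 14² = -9 + 196 = 187)
(v(-121, -99) + o) + 23638 = (130 + 187) + 23638 = 317 + 23638 = 23955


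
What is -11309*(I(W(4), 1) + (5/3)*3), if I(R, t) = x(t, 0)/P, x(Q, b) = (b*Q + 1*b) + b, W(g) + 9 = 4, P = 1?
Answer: -56545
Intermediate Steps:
W(g) = -5 (W(g) = -9 + 4 = -5)
x(Q, b) = 2*b + Q*b (x(Q, b) = (Q*b + b) + b = (b + Q*b) + b = 2*b + Q*b)
I(R, t) = 0 (I(R, t) = (0*(2 + t))/1 = 0*1 = 0)
-11309*(I(W(4), 1) + (5/3)*3) = -11309*(0 + (5/3)*3) = -11309*(0 + 5) = -11309*5 = -56545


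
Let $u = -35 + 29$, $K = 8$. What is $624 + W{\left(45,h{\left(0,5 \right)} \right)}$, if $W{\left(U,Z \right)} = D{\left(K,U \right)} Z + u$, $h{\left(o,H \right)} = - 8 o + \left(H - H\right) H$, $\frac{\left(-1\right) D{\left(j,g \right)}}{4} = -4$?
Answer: $618$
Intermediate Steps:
$D{\left(j,g \right)} = 16$ ($D{\left(j,g \right)} = \left(-4\right) \left(-4\right) = 16$)
$u = -6$
$h{\left(o,H \right)} = - 8 o$ ($h{\left(o,H \right)} = - 8 o + 0 H = - 8 o + 0 = - 8 o$)
$W{\left(U,Z \right)} = -6 + 16 Z$ ($W{\left(U,Z \right)} = 16 Z - 6 = -6 + 16 Z$)
$624 + W{\left(45,h{\left(0,5 \right)} \right)} = 624 - \left(6 - 16 \left(\left(-8\right) 0\right)\right) = 624 + \left(-6 + 16 \cdot 0\right) = 624 + \left(-6 + 0\right) = 624 - 6 = 618$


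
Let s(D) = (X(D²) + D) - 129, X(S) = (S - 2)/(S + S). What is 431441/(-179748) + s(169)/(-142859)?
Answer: -1760571716877145/733407052453452 ≈ -2.4005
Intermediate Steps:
X(S) = (-2 + S)/(2*S) (X(S) = (-2 + S)/((2*S)) = (-2 + S)*(1/(2*S)) = (-2 + S)/(2*S))
s(D) = -129 + D + (-2 + D²)/(2*D²) (s(D) = ((-2 + D²)/(2*(D²)) + D) - 129 = ((-2 + D²)/(2*D²) + D) - 129 = (D + (-2 + D²)/(2*D²)) - 129 = -129 + D + (-2 + D²)/(2*D²))
431441/(-179748) + s(169)/(-142859) = 431441/(-179748) + (-257/2 + 169 - 1/169²)/(-142859) = 431441*(-1/179748) + (-257/2 + 169 - 1*1/28561)*(-1/142859) = -431441/179748 + (-257/2 + 169 - 1/28561)*(-1/142859) = -431441/179748 + (2313439/57122)*(-1/142859) = -431441/179748 - 2313439/8160391798 = -1760571716877145/733407052453452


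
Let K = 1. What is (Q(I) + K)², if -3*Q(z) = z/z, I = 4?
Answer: 4/9 ≈ 0.44444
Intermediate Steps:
Q(z) = -⅓ (Q(z) = -z/(3*z) = -⅓*1 = -⅓)
(Q(I) + K)² = (-⅓ + 1)² = (⅔)² = 4/9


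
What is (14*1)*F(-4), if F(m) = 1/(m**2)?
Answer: 7/8 ≈ 0.87500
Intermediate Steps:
F(m) = m**(-2)
(14*1)*F(-4) = (14*1)/(-4)**2 = 14*(1/16) = 7/8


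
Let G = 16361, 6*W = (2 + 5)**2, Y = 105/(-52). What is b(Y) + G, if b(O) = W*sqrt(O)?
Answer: 16361 + 49*I*sqrt(1365)/156 ≈ 16361.0 + 11.605*I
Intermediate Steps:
Y = -105/52 (Y = 105*(-1/52) = -105/52 ≈ -2.0192)
W = 49/6 (W = (2 + 5)**2/6 = (1/6)*7**2 = (1/6)*49 = 49/6 ≈ 8.1667)
b(O) = 49*sqrt(O)/6
b(Y) + G = 49*sqrt(-105/52)/6 + 16361 = 49*(I*sqrt(1365)/26)/6 + 16361 = 49*I*sqrt(1365)/156 + 16361 = 16361 + 49*I*sqrt(1365)/156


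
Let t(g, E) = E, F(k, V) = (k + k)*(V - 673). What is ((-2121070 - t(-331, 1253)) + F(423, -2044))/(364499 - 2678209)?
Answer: 884181/462742 ≈ 1.9107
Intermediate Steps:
F(k, V) = 2*k*(-673 + V) (F(k, V) = (2*k)*(-673 + V) = 2*k*(-673 + V))
((-2121070 - t(-331, 1253)) + F(423, -2044))/(364499 - 2678209) = ((-2121070 - 1*1253) + 2*423*(-673 - 2044))/(364499 - 2678209) = ((-2121070 - 1253) + 2*423*(-2717))/(-2313710) = (-2122323 - 2298582)*(-1/2313710) = -4420905*(-1/2313710) = 884181/462742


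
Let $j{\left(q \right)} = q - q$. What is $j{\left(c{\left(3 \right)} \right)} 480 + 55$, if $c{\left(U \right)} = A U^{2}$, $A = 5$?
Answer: $55$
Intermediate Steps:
$c{\left(U \right)} = 5 U^{2}$
$j{\left(q \right)} = 0$
$j{\left(c{\left(3 \right)} \right)} 480 + 55 = 0 \cdot 480 + 55 = 0 + 55 = 55$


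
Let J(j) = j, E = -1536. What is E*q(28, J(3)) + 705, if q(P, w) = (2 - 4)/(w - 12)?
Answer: 1091/3 ≈ 363.67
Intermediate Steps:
q(P, w) = -2/(-12 + w)
E*q(28, J(3)) + 705 = -(-3072)/(-12 + 3) + 705 = -(-3072)/(-9) + 705 = -(-3072)*(-1)/9 + 705 = -1536*2/9 + 705 = -1024/3 + 705 = 1091/3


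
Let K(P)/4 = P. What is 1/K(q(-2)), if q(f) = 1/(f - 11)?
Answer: -13/4 ≈ -3.2500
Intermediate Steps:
q(f) = 1/(-11 + f)
K(P) = 4*P
1/K(q(-2)) = 1/(4/(-11 - 2)) = 1/(4/(-13)) = 1/(4*(-1/13)) = 1/(-4/13) = -13/4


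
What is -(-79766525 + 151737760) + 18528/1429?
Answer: -102846876287/1429 ≈ -7.1971e+7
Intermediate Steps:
-(-79766525 + 151737760) + 18528/1429 = -6595/(1/((16205 + 23008) - 28300)) + 18528*(1/1429) = -6595/(1/(39213 - 28300)) + 18528/1429 = -6595/(1/10913) + 18528/1429 = -6595/1/10913 + 18528/1429 = -6595*10913 + 18528/1429 = -71971235 + 18528/1429 = -102846876287/1429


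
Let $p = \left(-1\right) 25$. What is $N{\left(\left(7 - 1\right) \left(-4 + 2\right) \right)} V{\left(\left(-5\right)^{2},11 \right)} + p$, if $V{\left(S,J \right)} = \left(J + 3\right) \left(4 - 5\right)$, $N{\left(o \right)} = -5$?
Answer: $45$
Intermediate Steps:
$p = -25$
$V{\left(S,J \right)} = -3 - J$ ($V{\left(S,J \right)} = \left(3 + J\right) \left(-1\right) = -3 - J$)
$N{\left(\left(7 - 1\right) \left(-4 + 2\right) \right)} V{\left(\left(-5\right)^{2},11 \right)} + p = - 5 \left(-3 - 11\right) - 25 = \left(-5\right) \left(-14\right) - 25 = 70 - 25 = 45$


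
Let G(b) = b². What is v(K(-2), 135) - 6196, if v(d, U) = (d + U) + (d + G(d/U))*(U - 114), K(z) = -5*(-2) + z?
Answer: -35750927/6075 ≈ -5884.9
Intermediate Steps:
K(z) = 10 + z
v(d, U) = U + d + (-114 + U)*(d + d²/U²) (v(d, U) = (d + U) + (d + (d/U)²)*(U - 114) = (U + d) + (d + d²/U²)*(-114 + U) = (U + d) + (-114 + U)*(d + d²/U²) = U + d + (-114 + U)*(d + d²/U²))
v(K(-2), 135) - 6196 = (135 - 113*(10 - 2) + 135*(10 - 2) + (10 - 2)²/135 - 114*(10 - 2)²/135²) - 6196 = (135 - 113*8 + 135*8 + (1/135)*8² - 114*1/18225*8²) - 6196 = (135 - 904 + 1080 + (1/135)*64 - 114*1/18225*64) - 6196 = (135 - 904 + 1080 + 64/135 - 2432/6075) - 6196 = 1889773/6075 - 6196 = -35750927/6075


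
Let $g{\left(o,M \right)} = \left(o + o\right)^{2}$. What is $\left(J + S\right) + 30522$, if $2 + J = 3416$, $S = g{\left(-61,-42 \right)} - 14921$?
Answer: $33899$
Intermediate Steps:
$g{\left(o,M \right)} = 4 o^{2}$ ($g{\left(o,M \right)} = \left(2 o\right)^{2} = 4 o^{2}$)
$S = -37$ ($S = 4 \left(-61\right)^{2} - 14921 = 4 \cdot 3721 - 14921 = 14884 - 14921 = -37$)
$J = 3414$ ($J = -2 + 3416 = 3414$)
$\left(J + S\right) + 30522 = \left(3414 - 37\right) + 30522 = 3377 + 30522 = 33899$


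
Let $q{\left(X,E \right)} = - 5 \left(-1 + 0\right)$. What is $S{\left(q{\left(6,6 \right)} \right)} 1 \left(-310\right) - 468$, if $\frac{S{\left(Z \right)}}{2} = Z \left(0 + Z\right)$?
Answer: $-15968$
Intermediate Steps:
$q{\left(X,E \right)} = 5$ ($q{\left(X,E \right)} = \left(-5\right) \left(-1\right) = 5$)
$S{\left(Z \right)} = 2 Z^{2}$ ($S{\left(Z \right)} = 2 Z \left(0 + Z\right) = 2 Z Z = 2 Z^{2}$)
$S{\left(q{\left(6,6 \right)} \right)} 1 \left(-310\right) - 468 = 2 \cdot 5^{2} \cdot 1 \left(-310\right) - 468 = 2 \cdot 25 \cdot 1 \left(-310\right) - 468 = 50 \cdot 1 \left(-310\right) - 468 = 50 \left(-310\right) - 468 = -15500 - 468 = -15968$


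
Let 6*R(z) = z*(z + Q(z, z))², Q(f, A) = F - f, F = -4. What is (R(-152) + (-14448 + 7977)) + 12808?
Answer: 17795/3 ≈ 5931.7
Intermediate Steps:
Q(f, A) = -4 - f
R(z) = 8*z/3 (R(z) = (z*(z + (-4 - z))²)/6 = (z*(-4)²)/6 = (z*16)/6 = (16*z)/6 = 8*z/3)
(R(-152) + (-14448 + 7977)) + 12808 = ((8/3)*(-152) + (-14448 + 7977)) + 12808 = (-1216/3 - 6471) + 12808 = -20629/3 + 12808 = 17795/3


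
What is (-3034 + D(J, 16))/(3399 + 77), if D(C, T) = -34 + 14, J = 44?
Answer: -1527/1738 ≈ -0.87860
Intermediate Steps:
D(C, T) = -20
(-3034 + D(J, 16))/(3399 + 77) = (-3034 - 20)/(3399 + 77) = -3054/3476 = -3054*1/3476 = -1527/1738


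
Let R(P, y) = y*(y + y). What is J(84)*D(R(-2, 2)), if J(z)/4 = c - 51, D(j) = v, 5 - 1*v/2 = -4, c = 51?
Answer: 0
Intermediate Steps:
R(P, y) = 2*y² (R(P, y) = y*(2*y) = 2*y²)
v = 18 (v = 10 - 2*(-4) = 10 + 8 = 18)
D(j) = 18
J(z) = 0 (J(z) = 4*(51 - 51) = 4*0 = 0)
J(84)*D(R(-2, 2)) = 0*18 = 0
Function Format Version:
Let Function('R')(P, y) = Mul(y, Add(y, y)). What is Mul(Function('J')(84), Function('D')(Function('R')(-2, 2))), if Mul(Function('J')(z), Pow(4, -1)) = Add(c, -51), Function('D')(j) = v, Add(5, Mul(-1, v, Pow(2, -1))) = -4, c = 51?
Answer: 0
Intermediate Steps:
Function('R')(P, y) = Mul(2, Pow(y, 2)) (Function('R')(P, y) = Mul(y, Mul(2, y)) = Mul(2, Pow(y, 2)))
v = 18 (v = Add(10, Mul(-2, -4)) = Add(10, 8) = 18)
Function('D')(j) = 18
Function('J')(z) = 0 (Function('J')(z) = Mul(4, Add(51, -51)) = Mul(4, 0) = 0)
Mul(Function('J')(84), Function('D')(Function('R')(-2, 2))) = Mul(0, 18) = 0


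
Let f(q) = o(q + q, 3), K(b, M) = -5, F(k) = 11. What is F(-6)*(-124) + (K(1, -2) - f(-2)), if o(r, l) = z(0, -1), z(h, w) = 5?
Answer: -1374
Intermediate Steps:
o(r, l) = 5
f(q) = 5
F(-6)*(-124) + (K(1, -2) - f(-2)) = 11*(-124) + (-5 - 1*5) = -1364 + (-5 - 5) = -1364 - 10 = -1374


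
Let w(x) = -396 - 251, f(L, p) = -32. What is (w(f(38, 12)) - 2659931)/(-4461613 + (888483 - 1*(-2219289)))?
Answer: 2660578/1353841 ≈ 1.9652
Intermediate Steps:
w(x) = -647
(w(f(38, 12)) - 2659931)/(-4461613 + (888483 - 1*(-2219289))) = (-647 - 2659931)/(-4461613 + (888483 - 1*(-2219289))) = -2660578/(-4461613 + (888483 + 2219289)) = -2660578/(-4461613 + 3107772) = -2660578/(-1353841) = -2660578*(-1/1353841) = 2660578/1353841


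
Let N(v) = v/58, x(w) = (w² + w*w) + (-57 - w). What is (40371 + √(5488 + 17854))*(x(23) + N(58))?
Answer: 39523209 + 979*√23342 ≈ 3.9673e+7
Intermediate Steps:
x(w) = -57 - w + 2*w² (x(w) = (w² + w²) + (-57 - w) = 2*w² + (-57 - w) = -57 - w + 2*w²)
N(v) = v/58 (N(v) = v*(1/58) = v/58)
(40371 + √(5488 + 17854))*(x(23) + N(58)) = (40371 + √(5488 + 17854))*((-57 - 1*23 + 2*23²) + (1/58)*58) = (40371 + √23342)*((-57 - 23 + 2*529) + 1) = (40371 + √23342)*((-57 - 23 + 1058) + 1) = (40371 + √23342)*(978 + 1) = (40371 + √23342)*979 = 39523209 + 979*√23342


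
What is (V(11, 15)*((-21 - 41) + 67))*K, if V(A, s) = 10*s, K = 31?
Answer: 23250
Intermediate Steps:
(V(11, 15)*((-21 - 41) + 67))*K = ((10*15)*((-21 - 41) + 67))*31 = (150*(-62 + 67))*31 = (150*5)*31 = 750*31 = 23250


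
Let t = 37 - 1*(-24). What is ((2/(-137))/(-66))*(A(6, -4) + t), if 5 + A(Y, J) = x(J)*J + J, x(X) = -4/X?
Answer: 16/1507 ≈ 0.010617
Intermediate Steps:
t = 61 (t = 37 + 24 = 61)
A(Y, J) = -9 + J (A(Y, J) = -5 + ((-4/J)*J + J) = -5 + (-4 + J) = -9 + J)
((2/(-137))/(-66))*(A(6, -4) + t) = ((2/(-137))/(-66))*((-9 - 4) + 61) = ((2*(-1/137))*(-1/66))*(-13 + 61) = -2/137*(-1/66)*48 = (1/4521)*48 = 16/1507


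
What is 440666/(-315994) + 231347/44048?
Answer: 26846903975/6959451856 ≈ 3.8576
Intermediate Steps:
440666/(-315994) + 231347/44048 = 440666*(-1/315994) + 231347*(1/44048) = -220333/157997 + 231347/44048 = 26846903975/6959451856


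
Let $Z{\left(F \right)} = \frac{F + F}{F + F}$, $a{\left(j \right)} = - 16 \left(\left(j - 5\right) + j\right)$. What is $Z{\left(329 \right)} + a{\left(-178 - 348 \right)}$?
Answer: $16913$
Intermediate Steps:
$a{\left(j \right)} = 80 - 32 j$ ($a{\left(j \right)} = - 16 \left(\left(-5 + j\right) + j\right) = - 16 \left(-5 + 2 j\right) = 80 - 32 j$)
$Z{\left(F \right)} = 1$ ($Z{\left(F \right)} = \frac{2 F}{2 F} = 2 F \frac{1}{2 F} = 1$)
$Z{\left(329 \right)} + a{\left(-178 - 348 \right)} = 1 - \left(-80 + 32 \left(-178 - 348\right)\right) = 1 + \left(80 - -16832\right) = 1 + \left(80 + 16832\right) = 1 + 16912 = 16913$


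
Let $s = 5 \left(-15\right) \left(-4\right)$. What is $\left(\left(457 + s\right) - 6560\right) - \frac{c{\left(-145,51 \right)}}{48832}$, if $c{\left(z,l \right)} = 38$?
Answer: $- \frac{141686067}{24416} \approx -5803.0$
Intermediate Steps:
$s = 300$ ($s = \left(-75\right) \left(-4\right) = 300$)
$\left(\left(457 + s\right) - 6560\right) - \frac{c{\left(-145,51 \right)}}{48832} = \left(\left(457 + 300\right) - 6560\right) - \frac{38}{48832} = \left(757 - 6560\right) - 38 \cdot \frac{1}{48832} = -5803 - \frac{19}{24416} = - \frac{141686067}{24416}$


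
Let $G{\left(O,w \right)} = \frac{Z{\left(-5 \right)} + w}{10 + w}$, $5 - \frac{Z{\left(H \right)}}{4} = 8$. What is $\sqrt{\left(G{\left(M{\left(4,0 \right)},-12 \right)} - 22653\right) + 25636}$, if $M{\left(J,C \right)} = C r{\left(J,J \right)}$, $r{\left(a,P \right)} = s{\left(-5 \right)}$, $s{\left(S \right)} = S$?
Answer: $\sqrt{2995} \approx 54.727$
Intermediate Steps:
$Z{\left(H \right)} = -12$ ($Z{\left(H \right)} = 20 - 32 = -12$)
$r{\left(a,P \right)} = -5$
$M{\left(J,C \right)} = - 5 C$ ($M{\left(J,C \right)} = C \left(-5\right) = - 5 C$)
$G{\left(O,w \right)} = \frac{-12 + w}{10 + w}$
$\sqrt{\left(G{\left(M{\left(4,0 \right)},-12 \right)} - 22653\right) + 25636} = \sqrt{\left(\frac{-12 - 12}{10 - 12} - 22653\right) + 25636} = \sqrt{\left(\frac{1}{-2} \left(-24\right) - 22653\right) + 25636} = \sqrt{\left(\left(- \frac{1}{2}\right) \left(-24\right) - 22653\right) + 25636} = \sqrt{\left(12 - 22653\right) + 25636} = \sqrt{-22641 + 25636} = \sqrt{2995}$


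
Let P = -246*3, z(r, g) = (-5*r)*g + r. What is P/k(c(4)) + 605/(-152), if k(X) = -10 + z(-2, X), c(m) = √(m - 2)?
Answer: -172499/1064 - 1845*√2/14 ≈ -348.50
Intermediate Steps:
z(r, g) = r - 5*g*r (z(r, g) = -5*g*r + r = r - 5*g*r)
P = -738
c(m) = √(-2 + m)
k(X) = -12 + 10*X (k(X) = -10 - 2*(1 - 5*X) = -10 + (-2 + 10*X) = -12 + 10*X)
P/k(c(4)) + 605/(-152) = -738/(-12 + 10*√(-2 + 4)) + 605/(-152) = -738/(-12 + 10*√2) + 605*(-1/152) = -738/(-12 + 10*√2) - 605/152 = -605/152 - 738/(-12 + 10*√2)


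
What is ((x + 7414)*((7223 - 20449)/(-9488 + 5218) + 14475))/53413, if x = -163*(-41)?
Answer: 435748673586/114036755 ≈ 3821.1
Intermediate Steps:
x = 6683
((x + 7414)*((7223 - 20449)/(-9488 + 5218) + 14475))/53413 = ((6683 + 7414)*((7223 - 20449)/(-9488 + 5218) + 14475))/53413 = (14097*(-13226/(-4270) + 14475))*(1/53413) = (14097*(-13226*(-1/4270) + 14475))*(1/53413) = (14097*(6613/2135 + 14475))*(1/53413) = (14097*(30910738/2135))*(1/53413) = (435748673586/2135)*(1/53413) = 435748673586/114036755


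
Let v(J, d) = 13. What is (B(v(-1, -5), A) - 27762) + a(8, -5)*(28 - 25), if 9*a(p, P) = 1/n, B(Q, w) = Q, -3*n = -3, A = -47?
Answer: -83246/3 ≈ -27749.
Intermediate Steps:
n = 1 (n = -⅓*(-3) = 1)
a(p, P) = ⅑ (a(p, P) = (⅑)/1 = (⅑)*1 = ⅑)
(B(v(-1, -5), A) - 27762) + a(8, -5)*(28 - 25) = (13 - 27762) + (28 - 25)/9 = -27749 + (⅑)*3 = -27749 + ⅓ = -83246/3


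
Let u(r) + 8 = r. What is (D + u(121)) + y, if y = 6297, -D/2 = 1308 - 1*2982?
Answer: 9758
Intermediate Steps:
u(r) = -8 + r
D = 3348 (D = -2*(1308 - 1*2982) = -2*(1308 - 2982) = -2*(-1674) = 3348)
(D + u(121)) + y = (3348 + (-8 + 121)) + 6297 = (3348 + 113) + 6297 = 3461 + 6297 = 9758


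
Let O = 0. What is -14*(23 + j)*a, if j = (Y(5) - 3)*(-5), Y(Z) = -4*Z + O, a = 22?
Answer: -42504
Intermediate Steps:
Y(Z) = -4*Z (Y(Z) = -4*Z + 0 = -4*Z)
j = 115 (j = (-4*5 - 3)*(-5) = (-20 - 3)*(-5) = -23*(-5) = 115)
-14*(23 + j)*a = -14*(23 + 115)*22 = -1932*22 = -14*3036 = -42504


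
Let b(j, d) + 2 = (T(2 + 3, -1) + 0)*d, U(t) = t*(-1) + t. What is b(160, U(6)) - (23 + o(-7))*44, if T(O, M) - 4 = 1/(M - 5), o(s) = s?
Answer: -706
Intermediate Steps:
U(t) = 0 (U(t) = -t + t = 0)
T(O, M) = 4 + 1/(-5 + M) (T(O, M) = 4 + 1/(M - 5) = 4 + 1/(-5 + M))
b(j, d) = -2 + 23*d/6 (b(j, d) = -2 + ((-19 + 4*(-1))/(-5 - 1) + 0)*d = -2 + ((-19 - 4)/(-6) + 0)*d = -2 + (-⅙*(-23) + 0)*d = -2 + (23/6 + 0)*d = -2 + 23*d/6)
b(160, U(6)) - (23 + o(-7))*44 = (-2 + (23/6)*0) - (23 - 7)*44 = (-2 + 0) - 16*44 = -2 - 1*704 = -2 - 704 = -706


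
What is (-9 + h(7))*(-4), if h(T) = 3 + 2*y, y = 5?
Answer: -16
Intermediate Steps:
h(T) = 13 (h(T) = 3 + 2*5 = 3 + 10 = 13)
(-9 + h(7))*(-4) = (-9 + 13)*(-4) = 4*(-4) = -16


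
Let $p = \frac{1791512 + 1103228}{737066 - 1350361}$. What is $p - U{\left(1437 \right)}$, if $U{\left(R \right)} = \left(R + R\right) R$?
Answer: $- \frac{506574644090}{122659} \approx -4.1299 \cdot 10^{6}$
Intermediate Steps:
$p = - \frac{578948}{122659}$ ($p = \frac{2894740}{-613295} = 2894740 \left(- \frac{1}{613295}\right) = - \frac{578948}{122659} \approx -4.72$)
$U{\left(R \right)} = 2 R^{2}$ ($U{\left(R \right)} = 2 R R = 2 R^{2}$)
$p - U{\left(1437 \right)} = - \frac{578948}{122659} - 2 \cdot 1437^{2} = - \frac{578948}{122659} - 2 \cdot 2064969 = - \frac{578948}{122659} - 4129938 = - \frac{506574644090}{122659}$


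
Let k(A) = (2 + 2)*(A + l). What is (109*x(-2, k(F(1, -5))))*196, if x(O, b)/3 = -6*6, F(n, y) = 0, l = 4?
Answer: -2307312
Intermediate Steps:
k(A) = 16 + 4*A (k(A) = (2 + 2)*(A + 4) = 4*(4 + A) = 16 + 4*A)
x(O, b) = -108 (x(O, b) = 3*(-6*6) = 3*(-36) = -108)
(109*x(-2, k(F(1, -5))))*196 = (109*(-108))*196 = -11772*196 = -2307312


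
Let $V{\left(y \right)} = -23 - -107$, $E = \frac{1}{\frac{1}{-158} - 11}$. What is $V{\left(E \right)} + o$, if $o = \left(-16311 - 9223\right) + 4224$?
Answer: $-21226$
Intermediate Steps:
$E = - \frac{158}{1739}$ ($E = \frac{1}{- \frac{1}{158} - 11} = \frac{1}{- \frac{1739}{158}} = - \frac{158}{1739} \approx -0.090857$)
$V{\left(y \right)} = 84$ ($V{\left(y \right)} = -23 + 107 = 84$)
$o = -21310$ ($o = -25534 + 4224 = -21310$)
$V{\left(E \right)} + o = 84 - 21310 = -21226$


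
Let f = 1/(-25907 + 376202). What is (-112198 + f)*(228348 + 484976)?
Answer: -28035344042701516/350295 ≈ -8.0033e+10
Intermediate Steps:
f = 1/350295 ≈ 2.8547e-6
(-112198 + f)*(228348 + 484976) = (-112198 + 1/350295)*(228348 + 484976) = -39302398409/350295*713324 = -28035344042701516/350295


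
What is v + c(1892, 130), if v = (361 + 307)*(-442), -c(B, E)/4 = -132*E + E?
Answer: -227136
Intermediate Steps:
c(B, E) = 524*E (c(B, E) = -4*(-132*E + E) = -(-524)*E = 524*E)
v = -295256 (v = 668*(-442) = -295256)
v + c(1892, 130) = -295256 + 524*130 = -295256 + 68120 = -227136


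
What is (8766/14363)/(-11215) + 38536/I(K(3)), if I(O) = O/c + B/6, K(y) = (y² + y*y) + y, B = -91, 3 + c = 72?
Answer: -856623860695626/330377223295 ≈ -2592.9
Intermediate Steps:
c = 69 (c = -3 + 72 = 69)
K(y) = y + 2*y² (K(y) = (y² + y²) + y = 2*y² + y = y + 2*y²)
I(O) = -91/6 + O/69 (I(O) = O/69 - 91/6 = -91/6 + O/69)
(8766/14363)/(-11215) + 38536/I(K(3)) = (8766/14363)/(-11215) + 38536/(-91/6 + (3*(1 + 2*3))/69) = (8766*(1/14363))*(-1/11215) + 38536/(-91/6 + (3*(1 + 6))/69) = (8766/14363)*(-1/11215) + 38536/(-91/6 + (3*7)/69) = -8766/161081045 + 38536/(-91/6 + (1/69)*21) = -8766/161081045 + 38536/(-91/6 + 7/23) = -8766/161081045 + 38536/(-2051/138) = -8766/161081045 + 38536*(-138/2051) = -8766/161081045 - 5317968/2051 = -856623860695626/330377223295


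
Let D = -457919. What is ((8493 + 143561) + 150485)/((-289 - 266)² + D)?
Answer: -302539/149894 ≈ -2.0184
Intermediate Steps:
((8493 + 143561) + 150485)/((-289 - 266)² + D) = ((8493 + 143561) + 150485)/((-289 - 266)² - 457919) = (152054 + 150485)/((-555)² - 457919) = 302539/(308025 - 457919) = 302539/(-149894) = 302539*(-1/149894) = -302539/149894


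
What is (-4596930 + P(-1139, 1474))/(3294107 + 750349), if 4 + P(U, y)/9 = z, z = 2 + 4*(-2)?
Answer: -127695/112346 ≈ -1.1366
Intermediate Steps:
z = -6 (z = 2 - 8 = -6)
P(U, y) = -90 (P(U, y) = -36 + 9*(-6) = -36 - 54 = -90)
(-4596930 + P(-1139, 1474))/(3294107 + 750349) = (-4596930 - 90)/(3294107 + 750349) = -4597020/4044456 = -4597020*1/4044456 = -127695/112346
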